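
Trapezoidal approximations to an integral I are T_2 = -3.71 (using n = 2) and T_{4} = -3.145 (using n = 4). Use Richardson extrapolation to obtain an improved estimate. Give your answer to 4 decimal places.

R = (4·T_{4} − T_2) / 3 = (4·(-3.145) − (-3.71))/3 = (-8.870)/3 = -2.9567.

-2.9567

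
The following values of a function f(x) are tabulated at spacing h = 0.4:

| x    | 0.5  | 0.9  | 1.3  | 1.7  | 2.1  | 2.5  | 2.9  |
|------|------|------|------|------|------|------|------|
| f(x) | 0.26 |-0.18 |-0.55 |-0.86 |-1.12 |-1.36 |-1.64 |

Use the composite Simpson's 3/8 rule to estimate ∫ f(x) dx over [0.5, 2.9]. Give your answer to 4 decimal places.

-1.9095

h = 0.4, n = 6.
(3h/8)·[y₀ + 3y₁ + 3y₂ + 2y₃ + 3y₄ + 3y₅ + y₆] = 0.15·(-12.73) = -1.9095.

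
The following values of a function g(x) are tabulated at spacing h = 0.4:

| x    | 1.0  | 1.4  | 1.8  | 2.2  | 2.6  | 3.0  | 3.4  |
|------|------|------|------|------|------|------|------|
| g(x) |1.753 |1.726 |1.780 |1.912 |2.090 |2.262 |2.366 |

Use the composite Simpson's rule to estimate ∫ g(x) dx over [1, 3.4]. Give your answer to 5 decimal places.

4.72787

h = 0.4, n = 6.
(h/3)·[y₀ + 4y₁ + 2y₂ + 4y₃ + 2y₄ + 4y₅ + y₆] = 0.133333·(35.459) = 4.72787.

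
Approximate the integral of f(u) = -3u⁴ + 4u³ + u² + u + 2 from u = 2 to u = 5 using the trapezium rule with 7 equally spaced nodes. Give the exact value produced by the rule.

h = (5 − 2)/6 = 0.5.
Nodes u₀,…,u₆ = 2, 2.5, 3, 3.5, 4, 4.5, 5.
f(u) = -3u⁴ + 4u³ + u² + u + 2: f₀=-8, f₁=-43.9375, f₂=-121, f₃=-260.9375, f₄=-490, f₅=-838.9375, f₆=-1343.
(h/2)·[f₀ + 2f₁ + 2f₂ + 2f₃ + 2f₄ + 2f₅ + f₆] = 0.25·(-4860.625) = -1215.15625.

-1215.15625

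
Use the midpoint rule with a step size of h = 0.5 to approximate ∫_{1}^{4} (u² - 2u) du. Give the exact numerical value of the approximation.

5.9375

h = (4 − 1)/6 = 0.5.
Midpoints m₁,…,m₆ = 1.25, 1.75, 2.25, 2.75, 3.25, 3.75.
f(m₁)=-0.9375, f(m₂)=-0.4375, f(m₃)=0.5625, f(m₄)=2.0625, f(m₅)=4.0625, f(m₆)=6.5625.
h·[f(m₁) + f(m₂) + f(m₃) + f(m₄) + f(m₅) + f(m₆)] = 0.5·(11.875) = 5.9375.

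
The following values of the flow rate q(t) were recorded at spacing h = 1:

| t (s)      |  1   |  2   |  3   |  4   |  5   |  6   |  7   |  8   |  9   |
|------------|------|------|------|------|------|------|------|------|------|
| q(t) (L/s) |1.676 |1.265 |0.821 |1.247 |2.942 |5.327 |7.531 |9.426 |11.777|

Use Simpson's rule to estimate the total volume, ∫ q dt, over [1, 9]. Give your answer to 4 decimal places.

35.0337

h = 1, n = 8.
(h/3)·[y₀ + 4y₁ + 2y₂ + 4y₃ + 2y₄ + 4y₅ + 2y₆ + 4y₇ + y₈] = 0.333333·(105.101) = 35.0337.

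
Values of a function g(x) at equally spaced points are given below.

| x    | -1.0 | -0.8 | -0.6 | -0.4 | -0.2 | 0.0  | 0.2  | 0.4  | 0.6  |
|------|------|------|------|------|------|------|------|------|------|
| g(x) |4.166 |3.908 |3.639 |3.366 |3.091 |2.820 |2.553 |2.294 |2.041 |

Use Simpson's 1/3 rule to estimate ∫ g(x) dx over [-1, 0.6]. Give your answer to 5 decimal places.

4.95500

h = 0.2, n = 8.
(h/3)·[y₀ + 4y₁ + 2y₂ + 4y₃ + 2y₄ + 4y₅ + 2y₆ + 4y₇ + y₈] = 0.066667·(74.325) = 4.95500.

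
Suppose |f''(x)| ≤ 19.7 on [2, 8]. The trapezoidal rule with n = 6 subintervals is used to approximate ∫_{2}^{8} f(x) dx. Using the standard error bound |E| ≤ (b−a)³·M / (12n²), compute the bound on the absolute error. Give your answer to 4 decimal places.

|E| ≤ (6)³·19.7 / (12·6²) = 4255.2/432 = 9.8500.

9.8500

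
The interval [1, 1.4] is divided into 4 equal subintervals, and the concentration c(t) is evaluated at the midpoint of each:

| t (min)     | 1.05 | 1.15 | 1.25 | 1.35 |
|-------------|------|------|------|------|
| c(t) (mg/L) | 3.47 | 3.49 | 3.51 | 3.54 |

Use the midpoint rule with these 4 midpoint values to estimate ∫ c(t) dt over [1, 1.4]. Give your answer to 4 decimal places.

h = 0.1, n = 4.
h·[y(m₁) + y(m₂) + y(m₃) + y(m₄)] = 0.1·(14.01) = 1.4010.

1.4010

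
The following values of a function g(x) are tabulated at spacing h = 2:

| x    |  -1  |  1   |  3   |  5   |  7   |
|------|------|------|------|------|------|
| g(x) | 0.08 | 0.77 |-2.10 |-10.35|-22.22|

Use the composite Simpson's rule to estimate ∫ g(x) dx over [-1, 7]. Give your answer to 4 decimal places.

-43.1067

h = 2, n = 4.
(h/3)·[y₀ + 4y₁ + 2y₂ + 4y₃ + y₄] = 0.666667·(-64.66) = -43.1067.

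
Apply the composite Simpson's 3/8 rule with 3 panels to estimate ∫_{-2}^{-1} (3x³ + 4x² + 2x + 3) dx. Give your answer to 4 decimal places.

-1.9167

h = (-1 − (-2))/3 = 0.333333.
Nodes x₀,…,x₃ = -2, -1.666667, -1.333333, -1.
f(x) = 3x³ + 4x² + 2x + 3: f₀=-9, f₁=-3.111111, f₂=0.333333, f₃=2.
(3h/8)·[f₀ + 3f₁ + 3f₂ + f₃] = 0.125·(-15.333333) = -1.9167.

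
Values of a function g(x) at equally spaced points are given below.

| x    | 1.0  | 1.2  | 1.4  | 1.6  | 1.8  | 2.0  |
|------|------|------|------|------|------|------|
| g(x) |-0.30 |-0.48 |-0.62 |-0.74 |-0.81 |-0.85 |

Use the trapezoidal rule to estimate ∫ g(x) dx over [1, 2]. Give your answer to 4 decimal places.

h = 0.2, n = 5.
(h/2)·[y₀ + 2y₁ + 2y₂ + 2y₃ + 2y₄ + y₅] = 0.1·(-6.45) = -0.6450.

-0.6450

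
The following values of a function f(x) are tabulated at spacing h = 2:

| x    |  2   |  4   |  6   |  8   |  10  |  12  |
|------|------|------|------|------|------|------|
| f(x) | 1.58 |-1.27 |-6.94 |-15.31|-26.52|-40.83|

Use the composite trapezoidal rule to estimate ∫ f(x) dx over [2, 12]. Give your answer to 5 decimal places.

h = 2, n = 5.
(h/2)·[y₀ + 2y₁ + 2y₂ + 2y₃ + 2y₄ + y₅] = 1·(-139.33) = -139.33000.

-139.33000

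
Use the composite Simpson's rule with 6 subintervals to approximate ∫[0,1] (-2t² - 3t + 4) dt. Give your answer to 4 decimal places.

h = (1 − 0)/6 = 0.166667.
Nodes t₀,…,t₆ = 0, 0.166667, 0.333333, 0.5, 0.666667, 0.833333, 1.
f(t) = -2t² - 3t + 4: f₀=4, f₁=3.444444, f₂=2.777778, f₃=2, f₄=1.111111, f₅=0.111111, f₆=-1.
(h/3)·[f₀ + 4f₁ + 2f₂ + 4f₃ + 2f₄ + 4f₅ + f₆] = 0.055556·(33) = 1.8333.

1.8333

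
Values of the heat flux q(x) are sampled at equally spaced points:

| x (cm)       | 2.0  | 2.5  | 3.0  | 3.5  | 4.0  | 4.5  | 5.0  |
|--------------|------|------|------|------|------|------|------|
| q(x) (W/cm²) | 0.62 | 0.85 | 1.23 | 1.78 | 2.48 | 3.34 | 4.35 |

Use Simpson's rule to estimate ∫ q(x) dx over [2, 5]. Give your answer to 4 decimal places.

6.0450

h = 0.5, n = 6.
(h/3)·[y₀ + 4y₁ + 2y₂ + 4y₃ + 2y₄ + 4y₅ + y₆] = 0.166667·(36.27) = 6.0450.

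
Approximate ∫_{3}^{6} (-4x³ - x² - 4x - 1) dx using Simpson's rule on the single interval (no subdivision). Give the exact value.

S = (b−a)/6 · [f(3) + 4f(4.5) + f(6)] = 0.5·[(-130) + 4·(-403.75) + (-925)] = -1335.

-1335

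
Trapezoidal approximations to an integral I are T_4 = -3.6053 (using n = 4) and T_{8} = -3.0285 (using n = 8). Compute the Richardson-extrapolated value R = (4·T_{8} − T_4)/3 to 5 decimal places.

R = (4·T_{8} − T_4) / 3 = (4·(-3.0285) − (-3.6053))/3 = (-8.5087)/3 = -2.83623.

-2.83623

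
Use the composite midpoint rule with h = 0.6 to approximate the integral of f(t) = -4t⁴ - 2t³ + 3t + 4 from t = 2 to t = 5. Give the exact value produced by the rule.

h = (5 − 2)/5 = 0.6.
Midpoints m₁,…,m₅ = 2.3, 2.9, 3.5, 4.1, 4.7.
f(m₁)=-125.3704, f(m₂)=-318.9904, f(m₃)=-671.5, f(m₄)=-1251.8464, f(m₅)=-2141.4184.
h·[f(m₁) + f(m₂) + f(m₃) + f(m₄) + f(m₅)] = 0.6·(-4509.1256) = -2705.47536.

-2705.47536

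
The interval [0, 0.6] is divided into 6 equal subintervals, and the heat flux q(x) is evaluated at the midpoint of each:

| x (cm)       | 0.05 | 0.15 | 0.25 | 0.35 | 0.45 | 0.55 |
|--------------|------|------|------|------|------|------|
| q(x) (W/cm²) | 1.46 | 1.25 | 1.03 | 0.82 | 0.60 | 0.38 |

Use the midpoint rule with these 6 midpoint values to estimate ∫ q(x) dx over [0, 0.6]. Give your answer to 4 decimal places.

0.5540

h = 0.1, n = 6.
h·[y(m₁) + y(m₂) + y(m₃) + y(m₄) + y(m₅) + y(m₆)] = 0.1·(5.54) = 0.5540.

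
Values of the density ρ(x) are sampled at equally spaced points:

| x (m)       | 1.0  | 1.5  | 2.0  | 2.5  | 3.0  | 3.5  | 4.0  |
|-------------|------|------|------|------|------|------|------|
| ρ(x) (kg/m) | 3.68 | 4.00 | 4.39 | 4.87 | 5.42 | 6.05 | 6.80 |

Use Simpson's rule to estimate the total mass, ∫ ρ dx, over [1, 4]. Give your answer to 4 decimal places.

h = 0.5, n = 6.
(h/3)·[y₀ + 4y₁ + 2y₂ + 4y₃ + 2y₄ + 4y₅ + y₆] = 0.166667·(89.78) = 14.9633.

14.9633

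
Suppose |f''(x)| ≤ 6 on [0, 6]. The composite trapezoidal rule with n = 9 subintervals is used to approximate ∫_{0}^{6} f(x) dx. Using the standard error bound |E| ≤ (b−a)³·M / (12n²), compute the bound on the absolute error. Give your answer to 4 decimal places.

1.3333

|E| ≤ (6)³·6 / (12·9²) = 1296/972 = 1.3333.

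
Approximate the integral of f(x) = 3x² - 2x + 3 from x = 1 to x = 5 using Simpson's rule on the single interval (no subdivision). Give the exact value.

112

S = (b−a)/6 · [f(1) + 4f(3) + f(5)] = 0.666667·[4 + 4·24 + 68] = 112.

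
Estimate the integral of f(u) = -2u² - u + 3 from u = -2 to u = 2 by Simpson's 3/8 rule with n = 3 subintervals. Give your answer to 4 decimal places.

1.3333

h = (2 − (-2))/3 = 1.333333.
Nodes u₀,…,u₃ = -2, -0.666667, 0.666667, 2.
f(u) = -2u² - u + 3: f₀=-3, f₁=2.777778, f₂=1.444444, f₃=-7.
(3h/8)·[f₀ + 3f₁ + 3f₂ + f₃] = 0.5·(2.666667) = 1.3333.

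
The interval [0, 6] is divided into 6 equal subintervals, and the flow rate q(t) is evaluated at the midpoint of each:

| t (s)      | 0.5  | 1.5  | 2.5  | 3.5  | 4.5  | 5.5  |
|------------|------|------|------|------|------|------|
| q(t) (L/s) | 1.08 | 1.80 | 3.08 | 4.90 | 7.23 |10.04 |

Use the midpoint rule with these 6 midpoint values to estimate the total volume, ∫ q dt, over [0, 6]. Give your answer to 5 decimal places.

28.13000

h = 1, n = 6.
h·[y(m₁) + y(m₂) + y(m₃) + y(m₄) + y(m₅) + y(m₆)] = 1·(28.13) = 28.13000.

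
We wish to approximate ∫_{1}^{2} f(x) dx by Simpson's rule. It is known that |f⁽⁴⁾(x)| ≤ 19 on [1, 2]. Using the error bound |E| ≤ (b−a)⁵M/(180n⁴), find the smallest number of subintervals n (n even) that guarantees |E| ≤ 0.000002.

Need 19/(180n⁴) ≤ 0.000002.
n⁴ ≥ 19/(180·0.000002) = 52777.8 ⇒ n ≥ 15.1570, so the smallest even n is 16. (n must be even for Simpson's rule.)

16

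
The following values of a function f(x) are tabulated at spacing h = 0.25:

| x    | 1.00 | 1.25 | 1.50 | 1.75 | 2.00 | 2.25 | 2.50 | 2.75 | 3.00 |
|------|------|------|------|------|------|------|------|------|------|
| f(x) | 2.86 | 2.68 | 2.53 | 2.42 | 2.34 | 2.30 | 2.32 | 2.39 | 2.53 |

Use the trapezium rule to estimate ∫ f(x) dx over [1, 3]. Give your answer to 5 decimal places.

4.91875

h = 0.25, n = 8.
(h/2)·[y₀ + 2y₁ + 2y₂ + 2y₃ + 2y₄ + 2y₅ + 2y₆ + 2y₇ + y₈] = 0.125·(39.35) = 4.91875.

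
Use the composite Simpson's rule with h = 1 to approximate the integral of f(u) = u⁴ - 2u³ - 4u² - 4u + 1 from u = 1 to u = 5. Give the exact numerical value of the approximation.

h = (5 − 1)/4 = 1.
Nodes u₀,…,u₄ = 1, 2, 3, 4, 5.
f(u) = u⁴ - 2u³ - 4u² - 4u + 1: f₀=-8, f₁=-23, f₂=-20, f₃=49, f₄=256.
(h/3)·[f₀ + 4f₁ + 2f₂ + 4f₃ + f₄] = 0.333333·(312) = 104.

104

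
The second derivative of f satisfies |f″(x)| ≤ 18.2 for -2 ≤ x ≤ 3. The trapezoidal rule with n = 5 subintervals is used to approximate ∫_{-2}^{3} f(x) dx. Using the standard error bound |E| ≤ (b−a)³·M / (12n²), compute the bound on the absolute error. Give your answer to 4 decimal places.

|E| ≤ (5)³·18.2 / (12·5²) = 2275/300 = 7.5833.

7.5833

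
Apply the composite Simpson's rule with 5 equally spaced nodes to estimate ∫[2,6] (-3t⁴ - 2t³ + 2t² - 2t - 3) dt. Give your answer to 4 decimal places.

h = (6 − 2)/4 = 1.
Nodes t₀,…,t₄ = 2, 3, 4, 5, 6.
f(t) = -3t⁴ - 2t³ + 2t² - 2t - 3: f₀=-63, f₁=-288, f₂=-875, f₃=-2088, f₄=-4263.
(h/3)·[f₀ + 4f₁ + 2f₂ + 4f₃ + f₄] = 0.333333·(-15580) = -5193.3333.

-5193.3333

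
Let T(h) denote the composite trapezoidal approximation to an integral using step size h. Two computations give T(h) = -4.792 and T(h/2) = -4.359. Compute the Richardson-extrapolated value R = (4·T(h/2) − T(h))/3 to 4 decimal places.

R = (4·T(h/2) − T(h)) / 3 = (4·(-4.359) − (-4.792))/3 = (-12.644)/3 = -4.2147.

-4.2147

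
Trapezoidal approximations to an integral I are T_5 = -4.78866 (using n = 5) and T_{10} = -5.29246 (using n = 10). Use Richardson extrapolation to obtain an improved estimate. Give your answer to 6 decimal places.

R = (4·T_{10} − T_5) / 3 = (4·(-5.29246) − (-4.78866))/3 = (-16.38118)/3 = -5.460393.

-5.460393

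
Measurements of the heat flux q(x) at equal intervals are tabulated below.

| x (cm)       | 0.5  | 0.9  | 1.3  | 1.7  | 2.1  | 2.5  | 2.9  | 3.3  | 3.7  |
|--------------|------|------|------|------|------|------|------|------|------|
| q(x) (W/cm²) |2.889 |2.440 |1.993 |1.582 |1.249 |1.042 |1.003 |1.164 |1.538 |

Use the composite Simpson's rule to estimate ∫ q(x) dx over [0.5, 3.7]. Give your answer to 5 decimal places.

h = 0.4, n = 8.
(h/3)·[y₀ + 4y₁ + 2y₂ + 4y₃ + 2y₄ + 4y₅ + 2y₆ + 4y₇ + y₈] = 0.133333·(37.829) = 5.04387.

5.04387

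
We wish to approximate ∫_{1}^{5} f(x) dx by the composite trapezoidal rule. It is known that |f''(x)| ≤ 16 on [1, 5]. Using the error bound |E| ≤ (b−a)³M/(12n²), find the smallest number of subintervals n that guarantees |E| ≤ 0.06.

38

Need 1024/(12n²) ≤ 0.06.
n² ≥ 1024/(12·0.06) = 1422.22 ⇒ n ≥ 37.7124, so the smallest n is 38.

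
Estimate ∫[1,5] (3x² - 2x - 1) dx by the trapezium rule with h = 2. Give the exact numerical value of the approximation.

104

h = (5 − 1)/2 = 2.
Nodes x₀,…,x₂ = 1, 3, 5.
f(x) = 3x² - 2x - 1: f₀=0, f₁=20, f₂=64.
(h/2)·[f₀ + 2f₁ + f₂] = 1·(104) = 104.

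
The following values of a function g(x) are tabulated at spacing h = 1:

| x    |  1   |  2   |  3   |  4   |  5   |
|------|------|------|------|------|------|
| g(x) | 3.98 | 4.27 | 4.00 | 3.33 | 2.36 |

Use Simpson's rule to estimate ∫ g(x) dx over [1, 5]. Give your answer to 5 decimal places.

h = 1, n = 4.
(h/3)·[y₀ + 4y₁ + 2y₂ + 4y₃ + y₄] = 0.333333·(44.74) = 14.91333.

14.91333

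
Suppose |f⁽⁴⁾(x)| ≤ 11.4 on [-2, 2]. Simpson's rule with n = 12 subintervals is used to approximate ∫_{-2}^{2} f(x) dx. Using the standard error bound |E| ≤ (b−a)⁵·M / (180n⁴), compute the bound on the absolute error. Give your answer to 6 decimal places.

0.003128

|E| ≤ (4)⁵·11.4 / (180·12⁴) = 11673.6/3732480 = 0.003128.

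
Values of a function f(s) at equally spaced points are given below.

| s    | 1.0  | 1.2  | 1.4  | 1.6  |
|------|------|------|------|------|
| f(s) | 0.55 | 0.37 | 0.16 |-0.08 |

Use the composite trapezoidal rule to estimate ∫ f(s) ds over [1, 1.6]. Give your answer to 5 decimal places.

0.15300

h = 0.2, n = 3.
(h/2)·[y₀ + 2y₁ + 2y₂ + y₃] = 0.1·(1.53) = 0.15300.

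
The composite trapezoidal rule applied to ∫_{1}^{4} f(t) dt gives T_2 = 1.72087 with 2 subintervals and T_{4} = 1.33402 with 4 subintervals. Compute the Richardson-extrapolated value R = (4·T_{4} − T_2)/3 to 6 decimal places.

1.205070

R = (4·T_{4} − T_2) / 3 = (4·1.33402 − 1.72087)/3 = (3.61521)/3 = 1.205070.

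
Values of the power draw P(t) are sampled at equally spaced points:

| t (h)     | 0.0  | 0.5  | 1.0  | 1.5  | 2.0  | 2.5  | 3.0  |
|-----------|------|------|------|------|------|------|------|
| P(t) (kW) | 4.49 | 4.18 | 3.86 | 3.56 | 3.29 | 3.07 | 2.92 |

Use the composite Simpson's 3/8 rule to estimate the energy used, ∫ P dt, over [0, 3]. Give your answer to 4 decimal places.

10.8244

h = 0.5, n = 6.
(3h/8)·[y₀ + 3y₁ + 3y₂ + 2y₃ + 3y₄ + 3y₅ + y₆] = 0.1875·(57.73) = 10.8244.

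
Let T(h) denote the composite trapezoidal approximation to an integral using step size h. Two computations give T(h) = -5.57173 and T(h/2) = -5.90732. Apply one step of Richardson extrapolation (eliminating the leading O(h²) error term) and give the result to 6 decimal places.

-6.019183

R = (4·T(h/2) − T(h)) / 3 = (4·(-5.90732) − (-5.57173))/3 = (-18.05755)/3 = -6.019183.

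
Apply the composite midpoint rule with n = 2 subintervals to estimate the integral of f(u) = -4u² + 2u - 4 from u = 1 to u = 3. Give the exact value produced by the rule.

-34

h = (3 − 1)/2 = 1.
Midpoints m₁,…,m₂ = 1.5, 2.5.
f(m₁)=-10, f(m₂)=-24.
h·[f(m₁) + f(m₂)] = 1·(-34) = -34.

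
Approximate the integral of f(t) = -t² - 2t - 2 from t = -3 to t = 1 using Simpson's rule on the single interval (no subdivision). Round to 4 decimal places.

S = (b−a)/6 · [f(-3) + 4f(-1) + f(1)] = 0.666667·[(-5) + 4·(-1) + (-5)] = -9.3333.

-9.3333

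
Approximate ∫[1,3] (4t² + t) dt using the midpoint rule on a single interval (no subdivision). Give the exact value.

M = (b−a)·f(2) = 2·(18) = 36.

36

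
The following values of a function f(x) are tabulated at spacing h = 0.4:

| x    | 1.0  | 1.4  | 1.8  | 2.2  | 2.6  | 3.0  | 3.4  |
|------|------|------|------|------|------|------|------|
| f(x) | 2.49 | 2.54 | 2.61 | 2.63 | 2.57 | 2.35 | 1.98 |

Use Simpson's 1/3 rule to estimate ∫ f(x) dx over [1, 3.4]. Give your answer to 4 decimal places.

h = 0.4, n = 6.
(h/3)·[y₀ + 4y₁ + 2y₂ + 4y₃ + 2y₄ + 4y₅ + y₆] = 0.133333·(44.91) = 5.9880.

5.9880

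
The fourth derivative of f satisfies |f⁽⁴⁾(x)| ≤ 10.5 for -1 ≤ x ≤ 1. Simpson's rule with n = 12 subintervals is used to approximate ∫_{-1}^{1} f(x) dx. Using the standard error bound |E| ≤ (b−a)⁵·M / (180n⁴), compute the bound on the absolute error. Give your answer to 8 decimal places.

|E| ≤ (2)⁵·10.5 / (180·12⁴) = 336/3732480 = 0.00009002.

0.00009002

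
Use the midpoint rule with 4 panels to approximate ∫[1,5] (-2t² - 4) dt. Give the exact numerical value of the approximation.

h = (5 − 1)/4 = 1.
Midpoints m₁,…,m₄ = 1.5, 2.5, 3.5, 4.5.
f(m₁)=-8.5, f(m₂)=-16.5, f(m₃)=-28.5, f(m₄)=-44.5.
h·[f(m₁) + f(m₂) + f(m₃) + f(m₄)] = 1·(-98) = -98.

-98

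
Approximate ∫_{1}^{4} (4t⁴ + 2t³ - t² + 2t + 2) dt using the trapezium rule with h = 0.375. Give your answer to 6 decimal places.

958.688965

h = (4 − 1)/8 = 0.375.
Nodes t₀,…,t₈ = 1, 1.375, 1.75, 2.125, 2.5, 2.875, 3.25, 3.625, 4.
f(t) = 4t⁴ + 2t³ - t² + 2t + 2: f₀=9, f₁=22.3564453125, f₂=50.671875, f₃=102.4892578125, f₄=188.25, f₅=320.2939453125, f₆=512.859375, f₇=782.0830078125, f₈=1146.
(h/2)·[f₀ + 2f₁ + 2f₂ + 2f₃ + 2f₄ + 2f₅ + 2f₆ + 2f₇ + f₈] = 0.1875·(5113.0078125) = 958.688965.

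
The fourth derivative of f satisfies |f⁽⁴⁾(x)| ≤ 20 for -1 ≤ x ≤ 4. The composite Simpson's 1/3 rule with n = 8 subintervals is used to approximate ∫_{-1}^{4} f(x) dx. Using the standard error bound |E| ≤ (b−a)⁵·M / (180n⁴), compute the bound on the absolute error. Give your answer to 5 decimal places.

|E| ≤ (5)⁵·20 / (180·8⁴) = 62500/737280 = 0.08477.

0.08477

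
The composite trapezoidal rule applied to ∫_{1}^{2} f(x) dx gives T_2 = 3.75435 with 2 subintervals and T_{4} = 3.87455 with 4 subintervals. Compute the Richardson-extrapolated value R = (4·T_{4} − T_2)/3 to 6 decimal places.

R = (4·T_{4} − T_2) / 3 = (4·3.87455 − 3.75435)/3 = (11.74385)/3 = 3.914617.

3.914617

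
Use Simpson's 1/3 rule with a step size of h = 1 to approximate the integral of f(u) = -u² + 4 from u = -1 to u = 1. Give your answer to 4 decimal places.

7.3333

h = (1 − (-1))/2 = 1.
Nodes u₀,…,u₂ = -1, 0, 1.
f(u) = -u² + 4: f₀=3, f₁=4, f₂=3.
(h/3)·[f₀ + 4f₁ + f₂] = 0.333333·(22) = 7.3333.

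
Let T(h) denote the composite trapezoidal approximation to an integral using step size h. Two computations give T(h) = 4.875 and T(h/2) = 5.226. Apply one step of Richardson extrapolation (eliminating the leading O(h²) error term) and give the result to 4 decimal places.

R = (4·T(h/2) − T(h)) / 3 = (4·5.226 − 4.875)/3 = (16.029)/3 = 5.3430.

5.3430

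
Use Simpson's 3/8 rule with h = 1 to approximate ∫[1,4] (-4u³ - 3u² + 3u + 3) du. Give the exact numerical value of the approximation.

h = (4 − 1)/3 = 1.
Nodes u₀,…,u₃ = 1, 2, 3, 4.
f(u) = -4u³ - 3u² + 3u + 3: f₀=-1, f₁=-35, f₂=-123, f₃=-289.
(3h/8)·[f₀ + 3f₁ + 3f₂ + f₃] = 0.375·(-764) = -286.5.

-286.5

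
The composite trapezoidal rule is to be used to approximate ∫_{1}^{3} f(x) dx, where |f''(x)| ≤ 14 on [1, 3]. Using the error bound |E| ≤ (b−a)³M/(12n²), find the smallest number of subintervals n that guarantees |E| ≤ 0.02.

Need 112/(12n²) ≤ 0.02.
n² ≥ 112/(12·0.02) = 466.667 ⇒ n ≥ 21.6025, so the smallest n is 22.

22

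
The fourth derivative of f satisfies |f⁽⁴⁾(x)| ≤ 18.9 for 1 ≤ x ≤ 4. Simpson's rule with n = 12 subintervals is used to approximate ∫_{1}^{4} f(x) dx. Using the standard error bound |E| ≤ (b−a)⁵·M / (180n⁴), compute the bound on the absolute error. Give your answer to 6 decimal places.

|E| ≤ (3)⁵·18.9 / (180·12⁴) = 4592.7/3732480 = 0.001230.

0.001230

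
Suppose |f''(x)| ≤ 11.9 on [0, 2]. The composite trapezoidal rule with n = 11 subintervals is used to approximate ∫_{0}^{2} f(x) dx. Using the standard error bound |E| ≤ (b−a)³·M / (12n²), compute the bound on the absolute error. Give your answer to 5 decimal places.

0.06556

|E| ≤ (2)³·11.9 / (12·11²) = 95.2/1452 = 0.06556.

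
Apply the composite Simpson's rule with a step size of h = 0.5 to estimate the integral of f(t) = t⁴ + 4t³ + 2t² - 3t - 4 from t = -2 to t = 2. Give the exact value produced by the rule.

7.5

h = (2 − (-2))/8 = 0.5.
Nodes t₀,…,t₈ = -2, -1.5, -1, -0.5, 0, 0.5, 1, 1.5, 2.
f(t) = t⁴ + 4t³ + 2t² - 3t - 4: f₀=-6, f₁=-3.4375, f₂=-2, f₃=-2.4375, f₄=-4, f₅=-4.4375, f₆=0, f₇=14.5625, f₈=46.
(h/3)·[f₀ + 4f₁ + 2f₂ + 4f₃ + 2f₄ + 4f₅ + 2f₆ + 4f₇ + f₈] = 0.166667·(45) = 7.5.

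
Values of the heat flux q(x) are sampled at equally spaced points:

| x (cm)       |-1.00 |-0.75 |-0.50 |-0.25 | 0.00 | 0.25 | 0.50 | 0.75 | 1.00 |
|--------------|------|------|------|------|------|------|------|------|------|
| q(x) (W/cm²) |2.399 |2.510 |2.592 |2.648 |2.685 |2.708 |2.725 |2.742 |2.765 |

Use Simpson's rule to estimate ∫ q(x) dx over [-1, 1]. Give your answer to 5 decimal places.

h = 0.25, n = 8.
(h/3)·[y₀ + 4y₁ + 2y₂ + 4y₃ + 2y₄ + 4y₅ + 2y₆ + 4y₇ + y₈] = 0.083333·(63.600) = 5.30000.

5.30000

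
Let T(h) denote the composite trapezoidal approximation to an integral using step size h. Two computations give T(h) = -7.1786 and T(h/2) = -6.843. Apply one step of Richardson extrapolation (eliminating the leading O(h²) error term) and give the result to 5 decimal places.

-6.73113

R = (4·T(h/2) − T(h)) / 3 = (4·(-6.843) − (-7.1786))/3 = (-20.1934)/3 = -6.73113.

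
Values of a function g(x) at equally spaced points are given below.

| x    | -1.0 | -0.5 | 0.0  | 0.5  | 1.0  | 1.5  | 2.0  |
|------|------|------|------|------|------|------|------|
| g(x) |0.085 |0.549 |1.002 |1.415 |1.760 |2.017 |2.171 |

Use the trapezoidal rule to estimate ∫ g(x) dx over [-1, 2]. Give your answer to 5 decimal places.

3.93550

h = 0.5, n = 6.
(h/2)·[y₀ + 2y₁ + 2y₂ + 2y₃ + 2y₄ + 2y₅ + y₆] = 0.25·(15.742) = 3.93550.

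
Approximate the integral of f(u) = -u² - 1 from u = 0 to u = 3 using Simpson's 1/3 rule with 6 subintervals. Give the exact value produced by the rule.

h = (3 − 0)/6 = 0.5.
Nodes u₀,…,u₆ = 0, 0.5, 1, 1.5, 2, 2.5, 3.
f(u) = -u² - 1: f₀=-1, f₁=-1.25, f₂=-2, f₃=-3.25, f₄=-5, f₅=-7.25, f₆=-10.
(h/3)·[f₀ + 4f₁ + 2f₂ + 4f₃ + 2f₄ + 4f₅ + f₆] = 0.166667·(-72) = -12.

-12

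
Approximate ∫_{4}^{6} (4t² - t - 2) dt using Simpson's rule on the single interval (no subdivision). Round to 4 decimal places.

188.6667

S = (b−a)/6 · [f(4) + 4f(5) + f(6)] = 0.333333·[58 + 4·93 + 136] = 188.6667.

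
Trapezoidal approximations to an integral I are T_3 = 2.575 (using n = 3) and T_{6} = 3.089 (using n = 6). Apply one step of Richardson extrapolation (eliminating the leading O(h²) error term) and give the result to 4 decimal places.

3.2603

R = (4·T_{6} − T_3) / 3 = (4·3.089 − 2.575)/3 = (9.781)/3 = 3.2603.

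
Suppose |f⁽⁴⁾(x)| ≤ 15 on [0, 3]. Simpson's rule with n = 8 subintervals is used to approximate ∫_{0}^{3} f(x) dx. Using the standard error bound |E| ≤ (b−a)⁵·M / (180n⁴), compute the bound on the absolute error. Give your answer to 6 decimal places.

|E| ≤ (3)⁵·15 / (180·8⁴) = 3645/737280 = 0.004944.

0.004944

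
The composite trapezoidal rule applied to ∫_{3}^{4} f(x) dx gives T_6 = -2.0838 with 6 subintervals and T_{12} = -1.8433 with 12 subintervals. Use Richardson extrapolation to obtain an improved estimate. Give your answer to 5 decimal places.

-1.76313

R = (4·T_{12} − T_6) / 3 = (4·(-1.8433) − (-2.0838))/3 = (-5.2894)/3 = -1.76313.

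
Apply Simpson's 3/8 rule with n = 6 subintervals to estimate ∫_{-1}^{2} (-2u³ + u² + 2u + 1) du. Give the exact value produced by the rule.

1.5

h = (2 − (-1))/6 = 0.5.
Nodes u₀,…,u₆ = -1, -0.5, 0, 0.5, 1, 1.5, 2.
f(u) = -2u³ + u² + 2u + 1: f₀=2, f₁=0.5, f₂=1, f₃=2, f₄=2, f₅=-0.5, f₆=-7.
(3h/8)·[f₀ + 3f₁ + 3f₂ + 2f₃ + 3f₄ + 3f₅ + f₆] = 0.1875·(8) = 1.5.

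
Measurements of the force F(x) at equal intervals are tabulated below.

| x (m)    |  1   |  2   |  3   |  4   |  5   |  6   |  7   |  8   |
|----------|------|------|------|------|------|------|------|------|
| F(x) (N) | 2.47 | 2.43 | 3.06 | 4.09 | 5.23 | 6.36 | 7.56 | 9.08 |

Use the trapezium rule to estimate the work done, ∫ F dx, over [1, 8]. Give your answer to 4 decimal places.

34.5050

h = 1, n = 7.
(h/2)·[y₀ + 2y₁ + 2y₂ + 2y₃ + 2y₄ + 2y₅ + 2y₆ + y₇] = 0.5·(69.01) = 34.5050.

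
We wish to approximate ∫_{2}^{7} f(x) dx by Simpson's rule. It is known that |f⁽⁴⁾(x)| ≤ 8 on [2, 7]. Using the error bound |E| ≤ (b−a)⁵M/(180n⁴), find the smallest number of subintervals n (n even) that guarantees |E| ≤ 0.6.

4

Need 25000/(180n⁴) ≤ 0.6.
n⁴ ≥ 25000/(180·0.6) = 231.481 ⇒ n ≥ 3.9006, so the smallest even n is 4. (n must be even for Simpson's rule.)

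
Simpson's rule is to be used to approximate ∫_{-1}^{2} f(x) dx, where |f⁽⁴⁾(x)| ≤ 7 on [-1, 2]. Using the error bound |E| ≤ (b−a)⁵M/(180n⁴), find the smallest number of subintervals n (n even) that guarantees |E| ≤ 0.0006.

12

Need 1701/(180n⁴) ≤ 0.0006.
n⁴ ≥ 1701/(180·0.0006) = 15750 ⇒ n ≥ 11.2026, so the smallest even n is 12. (n must be even for Simpson's rule.)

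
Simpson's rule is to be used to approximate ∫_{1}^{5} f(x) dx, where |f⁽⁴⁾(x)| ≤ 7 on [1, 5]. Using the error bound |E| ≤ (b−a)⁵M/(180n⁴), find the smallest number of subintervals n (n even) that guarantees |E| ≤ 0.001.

16

Need 7168/(180n⁴) ≤ 0.001.
n⁴ ≥ 7168/(180·0.001) = 39822.2 ⇒ n ≥ 14.1264, so the smallest even n is 16. (n must be even for Simpson's rule.)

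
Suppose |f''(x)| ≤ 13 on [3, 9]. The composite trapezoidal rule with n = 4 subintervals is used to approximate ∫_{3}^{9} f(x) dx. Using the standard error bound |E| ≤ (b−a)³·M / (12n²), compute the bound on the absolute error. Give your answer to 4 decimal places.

14.6250

|E| ≤ (6)³·13 / (12·4²) = 2808/192 = 14.6250.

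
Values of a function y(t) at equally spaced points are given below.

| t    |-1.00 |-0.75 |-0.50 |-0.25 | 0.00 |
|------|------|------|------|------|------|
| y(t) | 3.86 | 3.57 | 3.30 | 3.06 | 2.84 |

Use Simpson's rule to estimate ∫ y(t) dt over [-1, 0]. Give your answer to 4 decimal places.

h = 0.25, n = 4.
(h/3)·[y₀ + 4y₁ + 2y₂ + 4y₃ + y₄] = 0.083333·(39.82) = 3.3183.

3.3183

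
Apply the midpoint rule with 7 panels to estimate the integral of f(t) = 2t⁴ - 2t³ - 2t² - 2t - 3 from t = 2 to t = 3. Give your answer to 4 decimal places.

h = (3 − 2)/7 = 0.142857.
Midpoints m₁,…,m₇ = 2.071429, 2.214286, 2.357143, 2.5, 2.642857, 2.785714, 2.928571.
f(m₁)=3.321481, f(m₂)=9.131768, f(m₃)=16.721314, f(m₄)=26.375, f(m₅)=38.397699, f(m₆)=53.114275, f(m₇)=70.869586.
h·[f(m₁) + f(m₂) + f(m₃) + f(m₄) + f(m₅) + f(m₆) + f(m₇)] = 0.142857·(217.931122) = 31.1330.

31.1330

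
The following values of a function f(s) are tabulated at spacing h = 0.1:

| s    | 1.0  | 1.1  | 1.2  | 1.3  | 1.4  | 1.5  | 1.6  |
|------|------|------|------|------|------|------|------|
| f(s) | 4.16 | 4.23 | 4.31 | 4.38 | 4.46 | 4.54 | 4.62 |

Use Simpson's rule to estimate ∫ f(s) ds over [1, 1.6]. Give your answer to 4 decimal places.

h = 0.1, n = 6.
(h/3)·[y₀ + 4y₁ + 2y₂ + 4y₃ + 2y₄ + 4y₅ + y₆] = 0.033333·(78.92) = 2.6307.

2.6307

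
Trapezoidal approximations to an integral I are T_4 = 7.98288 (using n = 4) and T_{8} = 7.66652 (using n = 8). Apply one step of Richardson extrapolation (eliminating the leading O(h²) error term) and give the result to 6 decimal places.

R = (4·T_{8} − T_4) / 3 = (4·7.66652 − 7.98288)/3 = (22.68320)/3 = 7.561067.

7.561067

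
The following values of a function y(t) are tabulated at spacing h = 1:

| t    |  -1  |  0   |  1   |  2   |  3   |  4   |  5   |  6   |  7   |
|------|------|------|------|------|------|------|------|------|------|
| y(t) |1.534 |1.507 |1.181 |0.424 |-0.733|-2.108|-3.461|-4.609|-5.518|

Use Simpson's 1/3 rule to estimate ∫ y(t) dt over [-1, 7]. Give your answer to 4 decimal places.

h = 1, n = 8.
(h/3)·[y₀ + 4y₁ + 2y₂ + 4y₃ + 2y₄ + 4y₅ + 2y₆ + 4y₇ + y₈] = 0.333333·(-29.154) = -9.7180.

-9.7180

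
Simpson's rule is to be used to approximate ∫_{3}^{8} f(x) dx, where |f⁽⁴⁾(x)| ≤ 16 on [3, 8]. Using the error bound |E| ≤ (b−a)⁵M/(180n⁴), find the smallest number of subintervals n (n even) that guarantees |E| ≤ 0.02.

12

Need 50000/(180n⁴) ≤ 0.02.
n⁴ ≥ 50000/(180·0.02) = 13888.9 ⇒ n ≥ 10.8559, so the smallest even n is 12. (n must be even for Simpson's rule.)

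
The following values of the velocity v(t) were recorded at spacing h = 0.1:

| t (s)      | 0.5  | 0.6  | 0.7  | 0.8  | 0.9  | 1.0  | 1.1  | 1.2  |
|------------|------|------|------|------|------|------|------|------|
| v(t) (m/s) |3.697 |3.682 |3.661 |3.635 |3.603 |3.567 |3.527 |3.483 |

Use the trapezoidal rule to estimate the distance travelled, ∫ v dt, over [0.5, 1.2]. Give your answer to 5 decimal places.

h = 0.1, n = 7.
(h/2)·[y₀ + 2y₁ + 2y₂ + 2y₃ + 2y₄ + 2y₅ + 2y₆ + y₇] = 0.05·(50.530) = 2.52650.

2.52650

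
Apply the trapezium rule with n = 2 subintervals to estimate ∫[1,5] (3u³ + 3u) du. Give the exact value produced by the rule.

h = (5 − 1)/2 = 2.
Nodes u₀,…,u₂ = 1, 3, 5.
f(u) = 3u³ + 3u: f₀=6, f₁=90, f₂=390.
(h/2)·[f₀ + 2f₁ + f₂] = 1·(576) = 576.

576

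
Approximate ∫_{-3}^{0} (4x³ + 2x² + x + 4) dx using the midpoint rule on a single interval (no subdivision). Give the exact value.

-19.5

M = (b−a)·f(-1.5) = 3·(-6.5) = -19.5.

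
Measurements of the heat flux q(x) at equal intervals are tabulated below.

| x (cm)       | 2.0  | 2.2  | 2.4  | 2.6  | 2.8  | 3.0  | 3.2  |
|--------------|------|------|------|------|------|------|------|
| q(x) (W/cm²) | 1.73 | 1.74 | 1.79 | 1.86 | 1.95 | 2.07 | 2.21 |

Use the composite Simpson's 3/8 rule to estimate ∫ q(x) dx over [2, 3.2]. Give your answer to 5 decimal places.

h = 0.2, n = 6.
(3h/8)·[y₀ + 3y₁ + 3y₂ + 2y₃ + 3y₄ + 3y₅ + y₆] = 0.075·(30.31) = 2.27325.

2.27325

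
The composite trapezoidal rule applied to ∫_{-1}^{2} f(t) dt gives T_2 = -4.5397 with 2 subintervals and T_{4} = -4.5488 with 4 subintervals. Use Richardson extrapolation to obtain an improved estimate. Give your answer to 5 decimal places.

R = (4·T_{4} − T_2) / 3 = (4·(-4.5488) − (-4.5397))/3 = (-13.6555)/3 = -4.55183.

-4.55183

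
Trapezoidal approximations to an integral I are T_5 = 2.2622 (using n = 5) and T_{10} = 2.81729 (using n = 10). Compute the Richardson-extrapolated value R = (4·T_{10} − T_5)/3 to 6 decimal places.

3.002320

R = (4·T_{10} − T_5) / 3 = (4·2.81729 − 2.2622)/3 = (9.00696)/3 = 3.002320.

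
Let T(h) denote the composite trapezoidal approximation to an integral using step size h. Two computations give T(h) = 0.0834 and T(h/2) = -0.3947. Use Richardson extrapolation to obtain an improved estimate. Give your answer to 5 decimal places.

-0.55407

R = (4·T(h/2) − T(h)) / 3 = (4·(-0.3947) − 0.0834)/3 = (-1.6622)/3 = -0.55407.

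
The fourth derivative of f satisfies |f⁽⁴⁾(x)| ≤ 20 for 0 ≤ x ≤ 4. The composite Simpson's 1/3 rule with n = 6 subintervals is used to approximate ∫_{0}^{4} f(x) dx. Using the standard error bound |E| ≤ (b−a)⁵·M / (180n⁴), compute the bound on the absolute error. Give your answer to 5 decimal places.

0.08779

|E| ≤ (4)⁵·20 / (180·6⁴) = 20480/233280 = 0.08779.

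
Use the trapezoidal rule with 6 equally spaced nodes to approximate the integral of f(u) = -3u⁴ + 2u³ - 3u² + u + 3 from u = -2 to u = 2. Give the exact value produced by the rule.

h = (2 − (-2))/5 = 0.8.
Nodes u₀,…,u₅ = -2, -1.2, -0.4, 0.4, 1.2, 2.
f(u) = -3u⁴ + 2u³ - 3u² + u + 3: f₀=-75, f₁=-12.1968, f₂=1.9152, f₃=2.9712, f₄=-2.8848, f₅=-39.
(h/2)·[f₀ + 2f₁ + 2f₂ + 2f₃ + 2f₄ + f₅] = 0.4·(-134.3904) = -53.75616.

-53.75616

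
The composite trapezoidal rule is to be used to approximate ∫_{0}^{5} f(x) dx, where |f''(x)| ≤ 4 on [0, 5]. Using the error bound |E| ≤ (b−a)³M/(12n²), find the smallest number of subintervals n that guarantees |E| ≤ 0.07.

Need 500/(12n²) ≤ 0.07.
n² ≥ 500/(12·0.07) = 595.238 ⇒ n ≥ 24.3975, so the smallest n is 25.

25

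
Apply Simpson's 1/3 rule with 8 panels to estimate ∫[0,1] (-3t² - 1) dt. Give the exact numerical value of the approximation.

-2

h = (1 − 0)/8 = 0.125.
Nodes t₀,…,t₈ = 0, 0.125, 0.25, 0.375, 0.5, 0.625, 0.75, 0.875, 1.
f(t) = -3t² - 1: f₀=-1, f₁=-1.046875, f₂=-1.1875, f₃=-1.421875, f₄=-1.75, f₅=-2.171875, f₆=-2.6875, f₇=-3.296875, f₈=-4.
(h/3)·[f₀ + 4f₁ + 2f₂ + 4f₃ + 2f₄ + 4f₅ + 2f₆ + 4f₇ + f₈] = 0.041667·(-48) = -2.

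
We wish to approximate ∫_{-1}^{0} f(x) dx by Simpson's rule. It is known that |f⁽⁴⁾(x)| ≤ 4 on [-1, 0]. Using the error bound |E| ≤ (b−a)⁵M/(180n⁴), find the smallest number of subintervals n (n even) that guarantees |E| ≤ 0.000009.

8

Need 4/(180n⁴) ≤ 0.000009.
n⁴ ≥ 4/(180·0.000009) = 2469.14 ⇒ n ≥ 7.0491, so the smallest even n is 8. (n must be even for Simpson's rule.)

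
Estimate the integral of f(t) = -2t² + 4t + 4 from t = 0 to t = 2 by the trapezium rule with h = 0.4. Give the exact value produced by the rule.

h = (2 − 0)/5 = 0.4.
Nodes t₀,…,t₅ = 0, 0.4, 0.8, 1.2, 1.6, 2.
f(t) = -2t² + 4t + 4: f₀=4, f₁=5.28, f₂=5.92, f₃=5.92, f₄=5.28, f₅=4.
(h/2)·[f₀ + 2f₁ + 2f₂ + 2f₃ + 2f₄ + f₅] = 0.2·(52.8) = 10.56.

10.56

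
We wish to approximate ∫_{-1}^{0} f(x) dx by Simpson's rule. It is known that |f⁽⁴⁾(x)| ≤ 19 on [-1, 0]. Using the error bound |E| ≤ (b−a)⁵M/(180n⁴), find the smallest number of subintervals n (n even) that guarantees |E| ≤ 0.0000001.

Need 19/(180n⁴) ≤ 0.0000001.
n⁴ ≥ 19/(180·0.0000001) = 1.05556e+06 ⇒ n ≥ 32.0531, so the smallest even n is 34. (n must be even for Simpson's rule.)

34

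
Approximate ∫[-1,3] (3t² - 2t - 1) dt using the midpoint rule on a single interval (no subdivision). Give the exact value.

M = (b−a)·f(1) = 4·(0) = 0.

0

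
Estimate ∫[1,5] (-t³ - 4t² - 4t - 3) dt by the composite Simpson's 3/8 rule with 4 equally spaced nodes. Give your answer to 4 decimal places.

-381.3333

h = (5 − 1)/3 = 1.333333.
Nodes t₀,…,t₃ = 1, 2.333333, 3.666667, 5.
f(t) = -t³ - 4t² - 4t - 3: f₀=-12, f₁=-46.814815, f₂=-120.740741, f₃=-248.
(3h/8)·[f₀ + 3f₁ + 3f₂ + f₃] = 0.5·(-762.666667) = -381.3333.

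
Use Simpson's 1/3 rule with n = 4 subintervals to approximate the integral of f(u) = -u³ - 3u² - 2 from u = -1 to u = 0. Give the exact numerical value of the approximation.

h = (0 − (-1))/4 = 0.25.
Nodes u₀,…,u₄ = -1, -0.75, -0.5, -0.25, 0.
f(u) = -u³ - 3u² - 2: f₀=-4, f₁=-3.265625, f₂=-2.625, f₃=-2.171875, f₄=-2.
(h/3)·[f₀ + 4f₁ + 2f₂ + 4f₃ + f₄] = 0.083333·(-33) = -2.75.

-2.75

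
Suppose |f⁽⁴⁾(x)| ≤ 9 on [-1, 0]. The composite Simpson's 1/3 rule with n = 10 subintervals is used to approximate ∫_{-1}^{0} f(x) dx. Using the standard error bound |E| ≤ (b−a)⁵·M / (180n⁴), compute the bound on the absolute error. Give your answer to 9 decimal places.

0.000005000

|E| ≤ (1)⁵·9 / (180·10⁴) = 9/1800000 = 0.000005000.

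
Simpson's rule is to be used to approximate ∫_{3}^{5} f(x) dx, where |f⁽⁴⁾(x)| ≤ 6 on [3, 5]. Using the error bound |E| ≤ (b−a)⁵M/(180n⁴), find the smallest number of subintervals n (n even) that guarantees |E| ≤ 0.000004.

24

Need 192/(180n⁴) ≤ 0.000004.
n⁴ ≥ 192/(180·0.000004) = 266667 ⇒ n ≥ 22.7244, so the smallest even n is 24. (n must be even for Simpson's rule.)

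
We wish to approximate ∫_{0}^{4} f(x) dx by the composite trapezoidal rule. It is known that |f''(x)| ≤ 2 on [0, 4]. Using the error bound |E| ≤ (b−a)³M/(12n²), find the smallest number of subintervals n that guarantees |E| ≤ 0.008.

Need 128/(12n²) ≤ 0.008.
n² ≥ 128/(12·0.008) = 1333.33 ⇒ n ≥ 36.5148, so the smallest n is 37.

37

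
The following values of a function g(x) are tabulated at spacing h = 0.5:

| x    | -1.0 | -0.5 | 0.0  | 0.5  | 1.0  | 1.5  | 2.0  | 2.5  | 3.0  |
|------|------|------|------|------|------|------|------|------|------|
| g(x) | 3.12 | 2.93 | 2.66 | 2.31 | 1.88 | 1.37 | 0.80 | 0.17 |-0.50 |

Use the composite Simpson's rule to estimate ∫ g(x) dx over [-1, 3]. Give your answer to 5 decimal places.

6.73667

h = 0.5, n = 8.
(h/3)·[y₀ + 4y₁ + 2y₂ + 4y₃ + 2y₄ + 4y₅ + 2y₆ + 4y₇ + y₈] = 0.166667·(40.42) = 6.73667.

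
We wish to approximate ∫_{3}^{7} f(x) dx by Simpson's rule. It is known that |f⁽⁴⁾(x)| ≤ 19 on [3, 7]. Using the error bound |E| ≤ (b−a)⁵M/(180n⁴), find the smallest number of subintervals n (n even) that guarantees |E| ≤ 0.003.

14

Need 19456/(180n⁴) ≤ 0.003.
n⁴ ≥ 19456/(180·0.003) = 36029.6 ⇒ n ≥ 13.7773, so the smallest even n is 14. (n must be even for Simpson's rule.)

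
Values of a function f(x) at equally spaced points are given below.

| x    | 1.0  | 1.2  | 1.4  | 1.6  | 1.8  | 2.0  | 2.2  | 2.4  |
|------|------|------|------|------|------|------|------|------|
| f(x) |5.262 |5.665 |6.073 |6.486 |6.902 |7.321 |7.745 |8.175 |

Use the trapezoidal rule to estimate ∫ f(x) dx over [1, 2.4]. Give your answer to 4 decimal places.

9.3821

h = 0.2, n = 7.
(h/2)·[y₀ + 2y₁ + 2y₂ + 2y₃ + 2y₄ + 2y₅ + 2y₆ + y₇] = 0.1·(93.821) = 9.3821.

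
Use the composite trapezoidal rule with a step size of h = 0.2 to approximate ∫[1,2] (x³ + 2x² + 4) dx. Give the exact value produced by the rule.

h = (2 − 1)/5 = 0.2.
Nodes x₀,…,x₅ = 1, 1.2, 1.4, 1.6, 1.8, 2.
f(x) = x³ + 2x² + 4: f₀=7, f₁=8.608, f₂=10.664, f₃=13.216, f₄=16.312, f₅=20.
(h/2)·[f₀ + 2f₁ + 2f₂ + 2f₃ + 2f₄ + f₅] = 0.1·(124.6) = 12.46.

12.46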